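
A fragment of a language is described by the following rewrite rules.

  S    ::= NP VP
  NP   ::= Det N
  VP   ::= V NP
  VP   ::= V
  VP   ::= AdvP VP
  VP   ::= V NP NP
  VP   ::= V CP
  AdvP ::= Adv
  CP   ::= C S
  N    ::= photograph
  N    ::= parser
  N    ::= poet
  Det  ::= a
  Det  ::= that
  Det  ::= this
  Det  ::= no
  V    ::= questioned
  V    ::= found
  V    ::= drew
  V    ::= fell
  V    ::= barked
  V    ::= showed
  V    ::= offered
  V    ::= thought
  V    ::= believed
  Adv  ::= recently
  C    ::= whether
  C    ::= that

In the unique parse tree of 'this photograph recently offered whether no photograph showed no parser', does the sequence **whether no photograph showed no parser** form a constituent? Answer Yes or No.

[S [NP [Det this] [N photograph]] [VP [AdvP [Adv recently]] [VP [V offered] [CP [C whether] [S [NP [Det no] [N photograph]] [VP [V showed] [NP [Det no] [N parser]]]]]]]]
The words 'whether no photograph showed no parser' are exhaustively dominated by a single CP node (built by CP → C S), so they form a constituent.

Yes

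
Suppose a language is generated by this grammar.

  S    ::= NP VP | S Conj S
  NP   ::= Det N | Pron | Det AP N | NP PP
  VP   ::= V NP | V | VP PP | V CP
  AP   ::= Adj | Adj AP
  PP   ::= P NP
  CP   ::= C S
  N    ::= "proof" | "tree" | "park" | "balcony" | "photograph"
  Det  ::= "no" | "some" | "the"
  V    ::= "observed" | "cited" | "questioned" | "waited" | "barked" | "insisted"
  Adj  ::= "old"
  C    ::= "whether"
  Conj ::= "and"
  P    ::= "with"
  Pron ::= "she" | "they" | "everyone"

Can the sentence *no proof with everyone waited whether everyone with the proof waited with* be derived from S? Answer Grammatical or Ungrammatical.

For S → NP VP, every NP-prefix leaves a non-VP remainder: after 'no proof' the remainder is not a VP; after 'no proof with everyone' the remainder is not a VP. The alternative S rule S → S Conj S likewise has no satisfying split.

Ungrammatical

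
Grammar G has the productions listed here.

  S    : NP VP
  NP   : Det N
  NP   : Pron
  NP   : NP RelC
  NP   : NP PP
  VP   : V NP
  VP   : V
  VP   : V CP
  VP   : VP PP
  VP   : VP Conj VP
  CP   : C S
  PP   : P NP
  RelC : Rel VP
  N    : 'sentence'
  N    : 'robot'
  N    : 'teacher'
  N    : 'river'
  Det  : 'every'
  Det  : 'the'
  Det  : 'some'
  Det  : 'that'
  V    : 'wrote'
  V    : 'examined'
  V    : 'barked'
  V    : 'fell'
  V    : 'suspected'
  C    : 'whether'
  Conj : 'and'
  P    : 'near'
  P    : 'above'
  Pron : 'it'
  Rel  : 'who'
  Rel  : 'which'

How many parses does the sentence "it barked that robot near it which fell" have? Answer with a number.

Two of the 3 distinct bracketings:
[S [NP [Pron it]] [VP [V barked] [NP [NP [NP [Det that] [N robot]] [PP [P near] [NP [Pron it]]]] [RelC [Rel which] [VP [V fell]]]]]]
[S [NP [Pron it]] [VP [V barked] [NP [NP [Det that] [N robot]] [PP [P near] [NP [NP [Pron it]] [RelC [Rel which] [VP [V fell]]]]]]]]
The trees differ in how a recursive rule is bracketed over the same span.

3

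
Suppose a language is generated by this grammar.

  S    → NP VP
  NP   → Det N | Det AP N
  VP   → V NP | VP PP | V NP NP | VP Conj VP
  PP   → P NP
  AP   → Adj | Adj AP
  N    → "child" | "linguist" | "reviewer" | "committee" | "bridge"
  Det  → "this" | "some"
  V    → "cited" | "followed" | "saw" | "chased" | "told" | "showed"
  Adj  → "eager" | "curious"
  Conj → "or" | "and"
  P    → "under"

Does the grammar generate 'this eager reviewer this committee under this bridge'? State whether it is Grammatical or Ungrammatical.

Ungrammatical

For S → NP VP, the only prefix that parses as NP is 'this eager reviewer', but the remainder 'this committee under this bridge' is not a VP under these rules.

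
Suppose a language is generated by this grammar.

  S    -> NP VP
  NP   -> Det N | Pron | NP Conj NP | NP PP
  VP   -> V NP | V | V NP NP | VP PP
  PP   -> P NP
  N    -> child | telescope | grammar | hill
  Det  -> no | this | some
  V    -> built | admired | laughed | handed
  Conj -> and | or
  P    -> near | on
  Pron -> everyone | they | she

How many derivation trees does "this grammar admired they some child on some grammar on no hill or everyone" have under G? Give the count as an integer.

9

Two of the 9 distinct bracketings:
[S [NP [Det this] [N grammar]] [VP [V admired] [NP [Pron they]] [NP [NP [NP [Det some] [N child]] [PP [P on] [NP [NP [Det some] [N grammar]] [PP [P on] [NP [Det no] [N hill]]]]]] [Conj or] [NP [Pron everyone]]]]]
[S [NP [Det this] [N grammar]] [VP [V admired] [NP [Pron they]] [NP [NP [NP [NP [Det some] [N child]] [PP [P on] [NP [Det some] [N grammar]]]] [PP [P on] [NP [Det no] [N hill]]]] [Conj or] [NP [Pron everyone]]]]]
The trees differ in how a recursive rule is bracketed over the same span.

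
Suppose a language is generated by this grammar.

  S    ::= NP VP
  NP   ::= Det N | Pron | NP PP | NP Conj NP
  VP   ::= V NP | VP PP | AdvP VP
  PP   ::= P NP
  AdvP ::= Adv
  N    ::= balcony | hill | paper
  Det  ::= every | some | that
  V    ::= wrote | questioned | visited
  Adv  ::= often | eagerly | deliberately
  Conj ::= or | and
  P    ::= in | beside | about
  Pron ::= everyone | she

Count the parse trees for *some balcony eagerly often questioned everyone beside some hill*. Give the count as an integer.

Two of the 4 distinct bracketings:
[S [NP [Det some] [N balcony]] [VP [VP [AdvP [Adv eagerly]] [VP [AdvP [Adv often]] [VP [V questioned] [NP [Pron everyone]]]]] [PP [P beside] [NP [Det some] [N hill]]]]]
[S [NP [Det some] [N balcony]] [VP [AdvP [Adv eagerly]] [VP [VP [AdvP [Adv often]] [VP [V questioned] [NP [Pron everyone]]]] [PP [P beside] [NP [Det some] [N hill]]]]]]
The trees differ in how a recursive rule is bracketed over the same span.

4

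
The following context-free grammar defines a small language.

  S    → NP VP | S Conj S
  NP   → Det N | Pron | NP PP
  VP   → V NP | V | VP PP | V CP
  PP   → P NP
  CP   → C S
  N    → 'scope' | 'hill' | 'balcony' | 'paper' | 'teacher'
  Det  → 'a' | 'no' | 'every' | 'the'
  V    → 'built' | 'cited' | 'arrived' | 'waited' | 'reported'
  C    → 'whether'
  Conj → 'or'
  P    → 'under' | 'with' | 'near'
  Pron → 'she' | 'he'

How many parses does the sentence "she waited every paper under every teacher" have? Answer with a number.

2

The two bracketings:
[S [NP [Pron she]] [VP [V waited] [NP [NP [Det every] [N paper]] [PP [P under] [NP [Det every] [N teacher]]]]]]
[S [NP [Pron she]] [VP [VP [V waited] [NP [Det every] [N paper]]] [PP [P under] [NP [Det every] [N teacher]]]]]
The difference turns on whether NP → NP PP is used at the relevant span, versus an alternative expansion of NP.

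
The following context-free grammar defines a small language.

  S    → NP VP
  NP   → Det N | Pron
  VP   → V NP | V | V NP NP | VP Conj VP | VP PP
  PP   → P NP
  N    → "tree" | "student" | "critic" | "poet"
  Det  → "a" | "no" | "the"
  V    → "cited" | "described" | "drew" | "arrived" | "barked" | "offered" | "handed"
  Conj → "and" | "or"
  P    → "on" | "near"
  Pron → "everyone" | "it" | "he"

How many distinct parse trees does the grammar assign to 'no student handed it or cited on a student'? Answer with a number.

The two bracketings:
[S [NP [Det no] [N student]] [VP [VP [V handed] [NP [Pron it]]] [Conj or] [VP [VP [V cited]] [PP [P on] [NP [Det a] [N student]]]]]]
[S [NP [Det no] [N student]] [VP [VP [VP [V handed] [NP [Pron it]]] [Conj or] [VP [V cited]]] [PP [P on] [NP [Det a] [N student]]]]]
The trees differ in how a recursive rule is bracketed over the same span.

2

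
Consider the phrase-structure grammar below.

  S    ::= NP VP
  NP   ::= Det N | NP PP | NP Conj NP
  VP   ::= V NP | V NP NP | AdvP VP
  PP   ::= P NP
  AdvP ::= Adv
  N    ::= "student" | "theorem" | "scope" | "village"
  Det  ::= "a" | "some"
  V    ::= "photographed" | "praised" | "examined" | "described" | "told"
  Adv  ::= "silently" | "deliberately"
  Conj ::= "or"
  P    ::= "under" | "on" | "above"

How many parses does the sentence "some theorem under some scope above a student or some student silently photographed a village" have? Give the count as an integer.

5

Two of the 5 distinct bracketings:
[S [NP [NP [Det some] [N theorem]] [PP [P under] [NP [NP [Det some] [N scope]] [PP [P above] [NP [NP [Det a] [N student]] [Conj or] [NP [Det some] [N student]]]]]]] [VP [AdvP [Adv silently]] [VP [V photographed] [NP [Det a] [N village]]]]]
[S [NP [NP [Det some] [N theorem]] [PP [P under] [NP [NP [NP [Det some] [N scope]] [PP [P above] [NP [Det a] [N student]]]] [Conj or] [NP [Det some] [N student]]]]] [VP [AdvP [Adv silently]] [VP [V photographed] [NP [Det a] [N village]]]]]
The trees differ in how a recursive rule is bracketed over the same span.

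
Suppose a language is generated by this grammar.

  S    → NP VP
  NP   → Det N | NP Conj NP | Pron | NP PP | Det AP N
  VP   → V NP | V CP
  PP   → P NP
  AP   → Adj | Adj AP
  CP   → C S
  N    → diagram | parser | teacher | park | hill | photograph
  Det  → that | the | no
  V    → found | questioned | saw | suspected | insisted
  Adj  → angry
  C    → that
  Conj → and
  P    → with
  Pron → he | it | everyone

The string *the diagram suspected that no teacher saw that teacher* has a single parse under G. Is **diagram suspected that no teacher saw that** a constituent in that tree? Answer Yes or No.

No

[S [NP [Det the] [N diagram]] [VP [V suspected] [CP [C that] [S [NP [Det no] [N teacher]] [VP [V saw] [NP [Det that] [N teacher]]]]]]]
The smallest constituent containing 'diagram suspected that no teacher saw that' is the S spanning 'the diagram suspected that no teacher saw that teacher'; no single node in the tree dominates exactly the given words.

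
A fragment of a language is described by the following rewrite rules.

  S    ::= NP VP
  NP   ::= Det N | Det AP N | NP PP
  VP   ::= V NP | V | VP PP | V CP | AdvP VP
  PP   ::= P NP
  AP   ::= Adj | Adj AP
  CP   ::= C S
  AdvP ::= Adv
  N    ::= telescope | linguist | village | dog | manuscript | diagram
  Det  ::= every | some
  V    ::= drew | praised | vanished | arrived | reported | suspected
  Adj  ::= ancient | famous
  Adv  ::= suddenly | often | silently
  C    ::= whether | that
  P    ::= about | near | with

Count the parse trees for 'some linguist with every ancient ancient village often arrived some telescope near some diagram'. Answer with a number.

3

Two of the 3 distinct bracketings:
[S [NP [NP [Det some] [N linguist]] [PP [P with] [NP [Det every] [AP [Adj ancient] [AP [Adj ancient]]] [N village]]]] [VP [VP [AdvP [Adv often]] [VP [V arrived] [NP [Det some] [N telescope]]]] [PP [P near] [NP [Det some] [N diagram]]]]]
[S [NP [NP [Det some] [N linguist]] [PP [P with] [NP [Det every] [AP [Adj ancient] [AP [Adj ancient]]] [N village]]]] [VP [AdvP [Adv often]] [VP [V arrived] [NP [NP [Det some] [N telescope]] [PP [P near] [NP [Det some] [N diagram]]]]]]]
The difference turns on whether VP → VP PP is used at the relevant span, versus an alternative expansion of VP.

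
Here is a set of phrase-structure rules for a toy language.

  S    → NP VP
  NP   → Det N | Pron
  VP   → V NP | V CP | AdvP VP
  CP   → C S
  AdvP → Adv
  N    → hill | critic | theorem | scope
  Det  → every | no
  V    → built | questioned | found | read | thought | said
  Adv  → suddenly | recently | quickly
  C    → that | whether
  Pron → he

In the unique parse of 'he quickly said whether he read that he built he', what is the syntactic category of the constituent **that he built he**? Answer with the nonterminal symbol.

CP

[S [NP [Pron he]] [VP [AdvP [Adv quickly]] [VP [V said] [CP [C whether] [S [NP [Pron he]] [VP [V read] [CP [C that] [S [NP [Pron he]] [VP [V built] [NP [Pron he]]]]]]]]]]]
The span 'that he built he' is the CP node built by CP → C S.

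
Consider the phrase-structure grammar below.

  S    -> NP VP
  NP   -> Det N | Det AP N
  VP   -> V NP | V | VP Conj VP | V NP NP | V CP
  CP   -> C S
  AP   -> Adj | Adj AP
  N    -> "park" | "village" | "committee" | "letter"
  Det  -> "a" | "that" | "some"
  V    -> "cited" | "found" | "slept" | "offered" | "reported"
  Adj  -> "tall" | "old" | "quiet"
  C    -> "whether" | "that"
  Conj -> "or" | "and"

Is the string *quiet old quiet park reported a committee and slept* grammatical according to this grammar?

For S → NP VP, no prefix of the string parses as an NP.

Ungrammatical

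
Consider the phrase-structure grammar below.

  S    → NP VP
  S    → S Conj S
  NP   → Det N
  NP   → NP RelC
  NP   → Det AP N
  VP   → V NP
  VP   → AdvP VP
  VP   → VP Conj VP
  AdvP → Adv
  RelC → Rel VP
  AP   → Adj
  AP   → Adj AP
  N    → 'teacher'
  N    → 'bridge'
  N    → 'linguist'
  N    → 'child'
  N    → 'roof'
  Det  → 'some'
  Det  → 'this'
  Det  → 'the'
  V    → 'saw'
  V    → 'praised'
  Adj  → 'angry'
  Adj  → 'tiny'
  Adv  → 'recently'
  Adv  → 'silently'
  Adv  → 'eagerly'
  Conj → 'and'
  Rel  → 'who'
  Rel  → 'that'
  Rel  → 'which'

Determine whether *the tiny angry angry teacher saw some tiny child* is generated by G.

[S [NP [Det the] [AP [Adj tiny] [AP [Adj angry] [AP [Adj angry]]]] [N teacher]] [VP [V saw] [NP [Det some] [AP [Adj tiny]] [N child]]]]
The bracketing above is licensed at every node by one of the given productions, with S at the root.

Grammatical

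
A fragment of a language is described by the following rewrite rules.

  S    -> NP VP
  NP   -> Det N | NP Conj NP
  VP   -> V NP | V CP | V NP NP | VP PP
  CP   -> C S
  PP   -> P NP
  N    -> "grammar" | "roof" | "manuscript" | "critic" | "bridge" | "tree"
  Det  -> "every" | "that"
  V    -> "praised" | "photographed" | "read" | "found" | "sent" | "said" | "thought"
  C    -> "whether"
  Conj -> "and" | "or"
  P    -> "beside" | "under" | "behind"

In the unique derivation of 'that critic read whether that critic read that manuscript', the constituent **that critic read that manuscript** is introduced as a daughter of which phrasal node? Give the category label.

S
  NP
    Det: that
    N: critic
  VP
    V: read
    CP
      C: whether
      S
        NP
          Det: that
          N: critic
        VP
          V: read
          NP
            Det: that
            N: manuscript
The span 'that critic read that manuscript' is the S node built by S → NP VP.
Its mother is the CP built by CP → C S.

CP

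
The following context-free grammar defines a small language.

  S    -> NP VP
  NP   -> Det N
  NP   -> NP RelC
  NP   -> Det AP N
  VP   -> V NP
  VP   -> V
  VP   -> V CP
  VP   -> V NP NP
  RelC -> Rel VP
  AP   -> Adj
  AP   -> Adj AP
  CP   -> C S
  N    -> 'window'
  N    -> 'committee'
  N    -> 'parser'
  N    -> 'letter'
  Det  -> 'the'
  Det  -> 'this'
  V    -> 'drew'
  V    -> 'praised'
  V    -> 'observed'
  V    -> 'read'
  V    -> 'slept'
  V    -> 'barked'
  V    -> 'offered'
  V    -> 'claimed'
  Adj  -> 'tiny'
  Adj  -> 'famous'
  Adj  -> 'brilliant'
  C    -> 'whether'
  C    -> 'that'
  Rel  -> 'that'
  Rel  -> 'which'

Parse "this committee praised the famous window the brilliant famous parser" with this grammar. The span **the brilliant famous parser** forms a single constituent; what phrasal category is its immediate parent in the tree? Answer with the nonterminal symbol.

VP

[S [NP [Det this] [N committee]] [VP [V praised] [NP [Det the] [AP [Adj famous]] [N window]] [NP [Det the] [AP [Adj brilliant] [AP [Adj famous]]] [N parser]]]]
The span 'the brilliant famous parser' is the NP node built by NP → Det AP N.
Its mother is the VP built by VP → V NP NP.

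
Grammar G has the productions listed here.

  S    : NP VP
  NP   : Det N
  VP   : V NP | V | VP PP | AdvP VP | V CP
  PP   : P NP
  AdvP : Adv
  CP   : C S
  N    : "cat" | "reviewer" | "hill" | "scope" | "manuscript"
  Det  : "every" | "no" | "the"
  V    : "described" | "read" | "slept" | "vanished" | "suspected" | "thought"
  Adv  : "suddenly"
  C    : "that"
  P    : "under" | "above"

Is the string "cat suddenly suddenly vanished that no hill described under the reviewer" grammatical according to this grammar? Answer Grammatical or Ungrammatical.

For S → NP VP, no prefix of the string parses as an NP.

Ungrammatical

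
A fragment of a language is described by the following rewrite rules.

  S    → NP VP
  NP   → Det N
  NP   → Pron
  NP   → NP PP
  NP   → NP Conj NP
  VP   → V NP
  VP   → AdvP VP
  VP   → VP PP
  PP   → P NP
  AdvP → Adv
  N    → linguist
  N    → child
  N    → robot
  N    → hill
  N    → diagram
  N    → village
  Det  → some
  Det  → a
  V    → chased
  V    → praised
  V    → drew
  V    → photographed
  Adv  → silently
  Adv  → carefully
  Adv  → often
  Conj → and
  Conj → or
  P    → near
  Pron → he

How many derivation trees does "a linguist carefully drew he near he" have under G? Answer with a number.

Two of the 3 distinct bracketings:
[S [NP [Det a] [N linguist]] [VP [AdvP [Adv carefully]] [VP [V drew] [NP [NP [Pron he]] [PP [P near] [NP [Pron he]]]]]]]
[S [NP [Det a] [N linguist]] [VP [AdvP [Adv carefully]] [VP [VP [V drew] [NP [Pron he]]] [PP [P near] [NP [Pron he]]]]]]
The difference turns on whether NP → NP PP is used at the relevant span, versus an alternative expansion of NP.

3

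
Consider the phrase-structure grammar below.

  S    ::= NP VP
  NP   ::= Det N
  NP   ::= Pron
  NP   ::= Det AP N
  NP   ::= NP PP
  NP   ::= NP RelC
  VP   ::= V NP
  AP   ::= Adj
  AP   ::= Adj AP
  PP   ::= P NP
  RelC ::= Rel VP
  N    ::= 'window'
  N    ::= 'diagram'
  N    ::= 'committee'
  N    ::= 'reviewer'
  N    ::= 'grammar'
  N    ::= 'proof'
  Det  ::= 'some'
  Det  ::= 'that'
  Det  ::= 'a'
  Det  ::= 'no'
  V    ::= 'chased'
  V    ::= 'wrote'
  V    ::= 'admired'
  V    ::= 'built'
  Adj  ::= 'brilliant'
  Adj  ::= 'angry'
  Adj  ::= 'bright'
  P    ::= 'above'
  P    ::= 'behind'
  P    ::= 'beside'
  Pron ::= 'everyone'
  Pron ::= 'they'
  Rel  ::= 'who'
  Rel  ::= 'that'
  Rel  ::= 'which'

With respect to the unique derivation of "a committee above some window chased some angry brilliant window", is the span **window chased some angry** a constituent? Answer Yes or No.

[S [NP [NP [Det a] [N committee]] [PP [P above] [NP [Det some] [N window]]]] [VP [V chased] [NP [Det some] [AP [Adj angry] [AP [Adj brilliant]]] [N window]]]]
The smallest constituent containing 'window chased some angry' is the S spanning 'a committee above some window chased some angry brilliant window'; no single node in the tree dominates exactly the given words.

No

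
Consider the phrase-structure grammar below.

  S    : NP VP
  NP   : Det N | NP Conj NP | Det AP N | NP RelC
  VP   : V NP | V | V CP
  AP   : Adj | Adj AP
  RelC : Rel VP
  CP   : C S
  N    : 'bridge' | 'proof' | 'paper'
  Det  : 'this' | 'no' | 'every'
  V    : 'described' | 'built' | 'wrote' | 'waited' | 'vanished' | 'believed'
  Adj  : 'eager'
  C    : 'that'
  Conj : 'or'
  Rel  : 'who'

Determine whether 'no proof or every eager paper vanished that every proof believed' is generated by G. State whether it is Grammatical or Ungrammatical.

Grammatical

[S [NP [NP [Det no] [N proof]] [Conj or] [NP [Det every] [AP [Adj eager]] [N paper]]] [VP [V vanished] [CP [C that] [S [NP [Det every] [N proof]] [VP [V believed]]]]]]
Each bracket corresponds to one application of a listed rule, so the string is derivable from S.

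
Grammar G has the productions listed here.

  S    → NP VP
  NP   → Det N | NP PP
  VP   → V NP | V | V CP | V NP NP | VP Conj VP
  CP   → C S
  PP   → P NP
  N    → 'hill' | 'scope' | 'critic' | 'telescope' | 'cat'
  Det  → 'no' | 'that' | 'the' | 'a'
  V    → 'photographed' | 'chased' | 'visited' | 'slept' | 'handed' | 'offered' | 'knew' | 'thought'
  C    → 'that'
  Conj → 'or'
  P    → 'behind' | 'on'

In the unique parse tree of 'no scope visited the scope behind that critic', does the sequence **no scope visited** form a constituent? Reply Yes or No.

No

[S [NP [Det no] [N scope]] [VP [V visited] [NP [NP [Det the] [N scope]] [PP [P behind] [NP [Det that] [N critic]]]]]]
The smallest constituent containing 'no scope visited' is the S spanning 'no scope visited the scope behind that critic'; no single node in the tree dominates exactly the given words.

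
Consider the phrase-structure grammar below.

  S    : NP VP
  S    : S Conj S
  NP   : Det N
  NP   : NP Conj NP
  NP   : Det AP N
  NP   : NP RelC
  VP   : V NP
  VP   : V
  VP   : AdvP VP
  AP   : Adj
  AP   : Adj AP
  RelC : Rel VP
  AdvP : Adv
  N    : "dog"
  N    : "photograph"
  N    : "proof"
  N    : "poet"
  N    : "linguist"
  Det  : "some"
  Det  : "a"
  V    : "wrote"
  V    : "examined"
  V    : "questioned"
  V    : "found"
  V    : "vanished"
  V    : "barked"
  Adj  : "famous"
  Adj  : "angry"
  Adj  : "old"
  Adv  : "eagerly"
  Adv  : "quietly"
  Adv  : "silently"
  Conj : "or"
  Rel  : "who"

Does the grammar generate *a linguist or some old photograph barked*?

S
  NP
    NP
      Det: a
      N: linguist
    Conj: or
    NP
      Det: some
      AP
        Adj: old
      N: photograph
  VP
    V: barked
The bracketing above is licensed at every node by one of the given productions, with S at the root.

Grammatical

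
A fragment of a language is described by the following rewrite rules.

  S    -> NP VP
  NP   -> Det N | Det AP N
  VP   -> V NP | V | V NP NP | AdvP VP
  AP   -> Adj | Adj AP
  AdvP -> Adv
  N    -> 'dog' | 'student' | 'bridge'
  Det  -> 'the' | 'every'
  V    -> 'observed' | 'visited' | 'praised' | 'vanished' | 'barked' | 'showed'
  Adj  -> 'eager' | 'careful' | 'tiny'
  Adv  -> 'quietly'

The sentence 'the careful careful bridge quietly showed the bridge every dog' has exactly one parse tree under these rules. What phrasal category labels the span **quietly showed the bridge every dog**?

VP

[S [NP [Det the] [AP [Adj careful] [AP [Adj careful]]] [N bridge]] [VP [AdvP [Adv quietly]] [VP [V showed] [NP [Det the] [N bridge]] [NP [Det every] [N dog]]]]]
The span 'quietly showed the bridge every dog' is the VP node built by VP → AdvP VP.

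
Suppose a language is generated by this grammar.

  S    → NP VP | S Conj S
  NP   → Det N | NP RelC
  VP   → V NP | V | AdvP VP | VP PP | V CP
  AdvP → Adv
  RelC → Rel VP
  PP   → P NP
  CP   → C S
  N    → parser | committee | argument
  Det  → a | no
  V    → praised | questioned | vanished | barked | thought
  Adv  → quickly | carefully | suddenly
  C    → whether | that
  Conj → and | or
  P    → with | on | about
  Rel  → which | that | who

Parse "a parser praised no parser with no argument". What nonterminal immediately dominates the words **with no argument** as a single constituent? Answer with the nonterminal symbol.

PP

S
  NP
    Det: a
    N: parser
  VP
    VP
      V: praised
      NP
        Det: no
        N: parser
    PP
      P: with
      NP
        Det: no
        N: argument
The span 'with no argument' is the PP node built by PP → P NP.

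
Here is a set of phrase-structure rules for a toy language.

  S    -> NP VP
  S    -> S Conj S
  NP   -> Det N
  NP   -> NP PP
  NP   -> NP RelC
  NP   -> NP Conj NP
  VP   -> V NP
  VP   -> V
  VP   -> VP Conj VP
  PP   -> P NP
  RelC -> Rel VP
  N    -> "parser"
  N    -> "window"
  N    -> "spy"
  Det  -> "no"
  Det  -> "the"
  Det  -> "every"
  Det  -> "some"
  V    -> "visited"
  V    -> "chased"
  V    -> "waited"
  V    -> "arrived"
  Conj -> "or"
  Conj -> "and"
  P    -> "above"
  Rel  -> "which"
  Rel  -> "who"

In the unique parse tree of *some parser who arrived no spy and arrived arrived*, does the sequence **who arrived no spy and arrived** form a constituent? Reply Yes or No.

Yes

[S [NP [NP [Det some] [N parser]] [RelC [Rel who] [VP [VP [V arrived] [NP [Det no] [N spy]]] [Conj and] [VP [V arrived]]]]] [VP [V arrived]]]
The words 'who arrived no spy and arrived' are exhaustively dominated by a single RelC node (built by RelC → Rel VP), so they form a constituent.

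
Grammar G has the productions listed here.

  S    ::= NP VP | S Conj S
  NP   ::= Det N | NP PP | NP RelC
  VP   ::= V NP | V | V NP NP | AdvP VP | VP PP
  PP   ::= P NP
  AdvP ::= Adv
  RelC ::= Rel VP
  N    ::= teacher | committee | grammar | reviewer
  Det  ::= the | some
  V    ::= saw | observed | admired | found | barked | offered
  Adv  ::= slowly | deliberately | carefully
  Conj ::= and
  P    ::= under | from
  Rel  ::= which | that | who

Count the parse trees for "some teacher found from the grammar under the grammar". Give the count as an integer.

The two bracketings:
[S [NP [Det some] [N teacher]] [VP [VP [V found]] [PP [P from] [NP [NP [Det the] [N grammar]] [PP [P under] [NP [Det the] [N grammar]]]]]]]
[S [NP [Det some] [N teacher]] [VP [VP [VP [V found]] [PP [P from] [NP [Det the] [N grammar]]]] [PP [P under] [NP [Det the] [N grammar]]]]]
The difference turns on whether NP → NP PP is used at the relevant span, versus an alternative expansion of NP.

2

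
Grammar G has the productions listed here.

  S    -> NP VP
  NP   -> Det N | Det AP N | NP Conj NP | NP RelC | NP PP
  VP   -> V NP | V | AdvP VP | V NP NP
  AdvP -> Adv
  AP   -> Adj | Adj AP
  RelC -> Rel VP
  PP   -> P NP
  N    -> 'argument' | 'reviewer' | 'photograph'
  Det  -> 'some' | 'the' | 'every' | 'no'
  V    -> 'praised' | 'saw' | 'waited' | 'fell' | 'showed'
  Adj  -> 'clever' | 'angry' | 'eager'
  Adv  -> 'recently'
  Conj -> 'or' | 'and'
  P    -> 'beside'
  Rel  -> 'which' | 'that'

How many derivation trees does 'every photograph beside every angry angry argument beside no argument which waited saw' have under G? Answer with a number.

Two of the 5 distinct bracketings:
[S [NP [NP [NP [Det every] [N photograph]] [PP [P beside] [NP [NP [Det every] [AP [Adj angry] [AP [Adj angry]]] [N argument]] [PP [P beside] [NP [Det no] [N argument]]]]]] [RelC [Rel which] [VP [V waited]]]] [VP [V saw]]]
[S [NP [NP [NP [NP [Det every] [N photograph]] [PP [P beside] [NP [Det every] [AP [Adj angry] [AP [Adj angry]]] [N argument]]]] [PP [P beside] [NP [Det no] [N argument]]]] [RelC [Rel which] [VP [V waited]]]] [VP [V saw]]]
The trees differ in how a recursive rule is bracketed over the same span.

5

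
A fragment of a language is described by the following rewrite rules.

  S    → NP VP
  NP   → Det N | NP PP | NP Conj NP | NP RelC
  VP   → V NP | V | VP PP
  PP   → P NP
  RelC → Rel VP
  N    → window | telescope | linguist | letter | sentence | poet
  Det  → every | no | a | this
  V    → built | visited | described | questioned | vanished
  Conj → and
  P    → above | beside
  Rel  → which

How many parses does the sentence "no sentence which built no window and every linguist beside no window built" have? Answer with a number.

Two of the 6 distinct bracketings:
[S [NP [NP [NP [NP [Det no] [N sentence]] [RelC [Rel which] [VP [V built] [NP [Det no] [N window]]]]] [Conj and] [NP [Det every] [N linguist]]] [PP [P beside] [NP [Det no] [N window]]]] [VP [V built]]]
[S [NP [NP [NP [Det no] [N sentence]] [RelC [Rel which] [VP [V built] [NP [NP [Det no] [N window]] [Conj and] [NP [Det every] [N linguist]]]]]] [PP [P beside] [NP [Det no] [N window]]]] [VP [V built]]]
The trees differ in how a recursive rule is bracketed over the same span.

6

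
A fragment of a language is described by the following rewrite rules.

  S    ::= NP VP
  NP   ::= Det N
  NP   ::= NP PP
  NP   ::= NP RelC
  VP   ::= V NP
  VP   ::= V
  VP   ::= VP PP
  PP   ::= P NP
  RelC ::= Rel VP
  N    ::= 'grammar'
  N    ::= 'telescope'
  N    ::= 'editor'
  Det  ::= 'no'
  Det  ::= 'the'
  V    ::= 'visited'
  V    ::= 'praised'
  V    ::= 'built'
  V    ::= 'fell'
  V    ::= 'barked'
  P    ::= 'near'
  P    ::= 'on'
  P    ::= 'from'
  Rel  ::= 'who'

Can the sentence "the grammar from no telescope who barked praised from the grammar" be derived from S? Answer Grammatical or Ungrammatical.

Grammatical

S
  NP
    NP
      Det: the
      N: grammar
    PP
      P: from
      NP
        NP
          Det: no
          N: telescope
        RelC
          Rel: who
          VP
            V: barked
  VP
    VP
      V: praised
    PP
      P: from
      NP
        Det: the
        N: grammar
The bracketing above is licensed at every node by one of the given productions, with S at the root.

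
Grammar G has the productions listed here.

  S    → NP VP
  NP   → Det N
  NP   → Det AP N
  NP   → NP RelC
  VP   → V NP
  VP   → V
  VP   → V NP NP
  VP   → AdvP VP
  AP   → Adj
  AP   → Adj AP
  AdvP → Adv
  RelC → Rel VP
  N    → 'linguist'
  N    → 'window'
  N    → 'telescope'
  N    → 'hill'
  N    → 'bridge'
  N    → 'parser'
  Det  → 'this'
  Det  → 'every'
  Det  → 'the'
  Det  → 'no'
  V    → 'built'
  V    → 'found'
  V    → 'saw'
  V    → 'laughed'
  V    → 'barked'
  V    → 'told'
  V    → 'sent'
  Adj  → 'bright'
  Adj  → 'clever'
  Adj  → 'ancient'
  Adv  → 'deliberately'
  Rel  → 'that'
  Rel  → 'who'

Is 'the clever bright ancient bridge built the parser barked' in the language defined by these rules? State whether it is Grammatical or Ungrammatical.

For S → NP VP, the only prefix that parses as NP is 'the clever bright ancient bridge', but the remainder 'built the parser barked' is not a VP under these rules.

Ungrammatical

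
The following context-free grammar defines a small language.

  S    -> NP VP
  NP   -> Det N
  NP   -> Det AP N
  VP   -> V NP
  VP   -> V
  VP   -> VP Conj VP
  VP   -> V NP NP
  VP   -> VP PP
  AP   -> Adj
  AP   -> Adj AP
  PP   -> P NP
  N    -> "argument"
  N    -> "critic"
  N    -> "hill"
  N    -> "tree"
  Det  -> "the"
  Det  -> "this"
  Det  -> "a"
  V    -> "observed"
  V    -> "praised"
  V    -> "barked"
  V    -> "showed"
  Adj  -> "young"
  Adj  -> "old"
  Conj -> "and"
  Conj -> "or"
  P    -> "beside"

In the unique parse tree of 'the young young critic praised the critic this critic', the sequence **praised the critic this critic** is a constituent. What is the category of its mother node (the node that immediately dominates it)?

S

S
  NP
    Det: the
    AP
      Adj: young
      AP
        Adj: young
    N: critic
  VP
    V: praised
    NP
      Det: the
      N: critic
    NP
      Det: this
      N: critic
The span 'praised the critic this critic' is the VP node built by VP → V NP NP.
Its mother is the S built by S → NP VP.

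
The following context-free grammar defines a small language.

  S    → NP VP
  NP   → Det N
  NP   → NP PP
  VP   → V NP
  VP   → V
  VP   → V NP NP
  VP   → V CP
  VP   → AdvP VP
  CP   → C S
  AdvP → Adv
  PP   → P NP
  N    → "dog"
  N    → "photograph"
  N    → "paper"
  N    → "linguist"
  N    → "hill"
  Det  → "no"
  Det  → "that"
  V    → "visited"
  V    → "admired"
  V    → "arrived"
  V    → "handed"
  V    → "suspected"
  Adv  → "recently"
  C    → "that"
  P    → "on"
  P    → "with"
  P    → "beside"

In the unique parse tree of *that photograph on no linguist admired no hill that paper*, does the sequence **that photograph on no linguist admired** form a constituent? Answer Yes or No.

No

[S [NP [NP [Det that] [N photograph]] [PP [P on] [NP [Det no] [N linguist]]]] [VP [V admired] [NP [Det no] [N hill]] [NP [Det that] [N paper]]]]
The smallest constituent containing 'that photograph on no linguist admired' is the S spanning 'that photograph on no linguist admired no hill that paper'; no single node in the tree dominates exactly the given words.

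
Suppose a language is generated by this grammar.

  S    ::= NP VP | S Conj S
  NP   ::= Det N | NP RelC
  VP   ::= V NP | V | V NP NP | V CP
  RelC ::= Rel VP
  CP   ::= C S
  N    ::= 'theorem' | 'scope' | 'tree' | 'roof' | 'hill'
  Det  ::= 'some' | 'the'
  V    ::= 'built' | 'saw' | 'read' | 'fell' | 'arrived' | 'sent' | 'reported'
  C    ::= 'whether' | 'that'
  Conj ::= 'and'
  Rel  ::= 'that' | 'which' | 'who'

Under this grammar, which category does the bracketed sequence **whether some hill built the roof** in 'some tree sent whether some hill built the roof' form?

[S [NP [Det some] [N tree]] [VP [V sent] [CP [C whether] [S [NP [Det some] [N hill]] [VP [V built] [NP [Det the] [N roof]]]]]]]
The span 'whether some hill built the roof' is the CP node built by CP → C S.

CP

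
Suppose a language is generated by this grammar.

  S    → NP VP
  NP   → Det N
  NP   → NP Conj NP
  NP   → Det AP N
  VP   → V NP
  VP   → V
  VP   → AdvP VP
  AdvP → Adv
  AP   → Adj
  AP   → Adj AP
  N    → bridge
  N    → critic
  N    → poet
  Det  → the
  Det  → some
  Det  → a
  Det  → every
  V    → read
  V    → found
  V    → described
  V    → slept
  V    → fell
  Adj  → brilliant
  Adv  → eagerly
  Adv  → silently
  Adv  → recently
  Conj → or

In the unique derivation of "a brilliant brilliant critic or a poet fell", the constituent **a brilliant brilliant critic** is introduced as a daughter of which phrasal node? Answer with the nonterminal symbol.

[S [NP [NP [Det a] [AP [Adj brilliant] [AP [Adj brilliant]]] [N critic]] [Conj or] [NP [Det a] [N poet]]] [VP [V fell]]]
The span 'a brilliant brilliant critic' is the NP node built by NP → Det AP N.
Its mother is the NP built by NP → NP Conj NP.

NP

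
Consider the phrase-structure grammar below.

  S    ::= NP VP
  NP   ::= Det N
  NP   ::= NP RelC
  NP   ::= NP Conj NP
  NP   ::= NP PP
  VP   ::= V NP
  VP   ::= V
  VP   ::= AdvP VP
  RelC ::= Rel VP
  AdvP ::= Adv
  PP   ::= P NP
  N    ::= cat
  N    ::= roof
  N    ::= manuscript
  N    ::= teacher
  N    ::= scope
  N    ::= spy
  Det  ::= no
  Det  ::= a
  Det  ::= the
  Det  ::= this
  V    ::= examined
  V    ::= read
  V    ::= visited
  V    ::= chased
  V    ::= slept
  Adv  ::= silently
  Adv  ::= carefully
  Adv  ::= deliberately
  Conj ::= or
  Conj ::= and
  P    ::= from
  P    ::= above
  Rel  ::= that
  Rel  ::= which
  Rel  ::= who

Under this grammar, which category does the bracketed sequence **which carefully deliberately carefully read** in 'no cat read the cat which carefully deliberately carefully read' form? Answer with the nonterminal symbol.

RelC

[S [NP [Det no] [N cat]] [VP [V read] [NP [NP [Det the] [N cat]] [RelC [Rel which] [VP [AdvP [Adv carefully]] [VP [AdvP [Adv deliberately]] [VP [AdvP [Adv carefully]] [VP [V read]]]]]]]]]
The span 'which carefully deliberately carefully read' is the RelC node built by RelC → Rel VP.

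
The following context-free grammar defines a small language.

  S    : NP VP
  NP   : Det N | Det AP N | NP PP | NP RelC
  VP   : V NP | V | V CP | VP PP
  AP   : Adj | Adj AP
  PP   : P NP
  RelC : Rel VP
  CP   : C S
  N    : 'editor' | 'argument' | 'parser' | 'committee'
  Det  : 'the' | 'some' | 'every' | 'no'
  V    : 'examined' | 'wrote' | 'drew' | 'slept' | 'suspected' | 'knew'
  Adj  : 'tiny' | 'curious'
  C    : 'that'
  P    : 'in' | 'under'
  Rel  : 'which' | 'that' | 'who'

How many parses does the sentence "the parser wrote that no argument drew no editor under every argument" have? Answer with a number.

3

Two of the 3 distinct bracketings:
[S [NP [Det the] [N parser]] [VP [V wrote] [CP [C that] [S [NP [Det no] [N argument]] [VP [V drew] [NP [NP [Det no] [N editor]] [PP [P under] [NP [Det every] [N argument]]]]]]]]]
[S [NP [Det the] [N parser]] [VP [V wrote] [CP [C that] [S [NP [Det no] [N argument]] [VP [VP [V drew] [NP [Det no] [N editor]]] [PP [P under] [NP [Det every] [N argument]]]]]]]]
The difference turns on whether NP → NP PP is used at the relevant span, versus an alternative expansion of NP.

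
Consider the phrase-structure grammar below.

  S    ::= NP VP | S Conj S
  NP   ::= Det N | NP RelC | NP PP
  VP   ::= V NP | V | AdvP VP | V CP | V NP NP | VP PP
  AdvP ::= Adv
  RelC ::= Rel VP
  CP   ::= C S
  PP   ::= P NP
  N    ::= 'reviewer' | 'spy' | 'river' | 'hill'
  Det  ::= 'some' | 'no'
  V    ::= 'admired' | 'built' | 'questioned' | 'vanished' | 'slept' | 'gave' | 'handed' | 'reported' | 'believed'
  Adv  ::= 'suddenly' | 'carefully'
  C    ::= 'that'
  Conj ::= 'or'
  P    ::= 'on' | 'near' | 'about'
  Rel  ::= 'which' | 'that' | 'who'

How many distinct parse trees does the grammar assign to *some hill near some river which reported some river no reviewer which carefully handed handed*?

5

Two of the 5 distinct bracketings:
[S [NP [NP [NP [Det some] [N hill]] [PP [P near] [NP [Det some] [N river]]]] [RelC [Rel which] [VP [V reported] [NP [Det some] [N river]] [NP [NP [Det no] [N reviewer]] [RelC [Rel which] [VP [AdvP [Adv carefully]] [VP [V handed]]]]]]]] [VP [V handed]]]
[S [NP [NP [NP [NP [Det some] [N hill]] [PP [P near] [NP [Det some] [N river]]]] [RelC [Rel which] [VP [V reported] [NP [Det some] [N river]] [NP [Det no] [N reviewer]]]]] [RelC [Rel which] [VP [AdvP [Adv carefully]] [VP [V handed]]]]] [VP [V handed]]]
The trees differ in how a recursive rule is bracketed over the same span.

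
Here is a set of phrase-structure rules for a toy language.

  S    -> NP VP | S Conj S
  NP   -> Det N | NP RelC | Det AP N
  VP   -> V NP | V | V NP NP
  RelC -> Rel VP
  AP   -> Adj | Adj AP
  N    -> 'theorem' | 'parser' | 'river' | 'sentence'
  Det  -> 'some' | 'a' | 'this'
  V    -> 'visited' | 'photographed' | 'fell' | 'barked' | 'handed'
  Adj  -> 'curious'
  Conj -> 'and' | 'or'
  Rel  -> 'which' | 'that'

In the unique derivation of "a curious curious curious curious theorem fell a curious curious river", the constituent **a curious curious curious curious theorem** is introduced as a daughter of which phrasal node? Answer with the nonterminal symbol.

S

S
  NP
    Det: a
    AP
      Adj: curious
      AP
        Adj: curious
        AP
          Adj: curious
          AP
            Adj: curious
    N: theorem
  VP
    V: fell
    NP
      Det: a
      AP
        Adj: curious
        AP
          Adj: curious
      N: river
The span 'a curious curious curious curious theorem' is the NP node built by NP → Det AP N.
Its mother is the S built by S → NP VP.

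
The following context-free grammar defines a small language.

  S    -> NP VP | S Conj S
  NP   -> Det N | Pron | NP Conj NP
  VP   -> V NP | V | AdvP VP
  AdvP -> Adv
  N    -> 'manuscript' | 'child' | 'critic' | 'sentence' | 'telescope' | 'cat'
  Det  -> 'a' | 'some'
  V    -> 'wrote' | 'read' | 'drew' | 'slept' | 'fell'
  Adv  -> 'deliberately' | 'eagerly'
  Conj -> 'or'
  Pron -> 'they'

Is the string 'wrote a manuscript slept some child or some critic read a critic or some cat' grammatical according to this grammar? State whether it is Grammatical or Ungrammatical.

For S → NP VP, no prefix of the string parses as an NP. The alternative S rule S → S Conj S likewise has no satisfying split.

Ungrammatical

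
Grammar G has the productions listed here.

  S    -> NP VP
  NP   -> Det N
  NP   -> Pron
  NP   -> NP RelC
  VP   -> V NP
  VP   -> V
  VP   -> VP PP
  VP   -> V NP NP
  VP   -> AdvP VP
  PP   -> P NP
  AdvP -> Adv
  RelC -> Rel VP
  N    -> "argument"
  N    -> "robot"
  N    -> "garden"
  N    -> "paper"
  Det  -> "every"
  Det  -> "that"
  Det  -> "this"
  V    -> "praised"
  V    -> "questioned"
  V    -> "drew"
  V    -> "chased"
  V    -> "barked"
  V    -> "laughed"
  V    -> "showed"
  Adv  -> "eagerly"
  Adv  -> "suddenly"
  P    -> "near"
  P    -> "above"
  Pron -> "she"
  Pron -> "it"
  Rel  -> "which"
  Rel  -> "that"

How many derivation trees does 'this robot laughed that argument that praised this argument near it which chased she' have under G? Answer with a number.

6

Two of the 6 distinct bracketings:
[S [NP [Det this] [N robot]] [VP [V laughed] [NP [NP [Det that] [N argument]] [RelC [Rel that] [VP [VP [V praised] [NP [Det this] [N argument]]] [PP [P near] [NP [NP [Pron it]] [RelC [Rel which] [VP [V chased] [NP [Pron she]]]]]]]]]]]
[S [NP [Det this] [N robot]] [VP [V laughed] [NP [NP [NP [Det that] [N argument]] [RelC [Rel that] [VP [VP [V praised] [NP [Det this] [N argument]]] [PP [P near] [NP [Pron it]]]]]] [RelC [Rel which] [VP [V chased] [NP [Pron she]]]]]]]
The trees differ in how a recursive rule is bracketed over the same span.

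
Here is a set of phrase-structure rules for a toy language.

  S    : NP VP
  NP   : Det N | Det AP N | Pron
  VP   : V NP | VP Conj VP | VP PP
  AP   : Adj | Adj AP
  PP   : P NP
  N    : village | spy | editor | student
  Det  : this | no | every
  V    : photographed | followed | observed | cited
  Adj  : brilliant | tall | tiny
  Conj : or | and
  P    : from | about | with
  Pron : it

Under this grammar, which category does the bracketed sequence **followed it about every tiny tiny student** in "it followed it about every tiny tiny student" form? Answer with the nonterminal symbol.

[S [NP [Pron it]] [VP [VP [V followed] [NP [Pron it]]] [PP [P about] [NP [Det every] [AP [Adj tiny] [AP [Adj tiny]]] [N student]]]]]
The span 'followed it about every tiny tiny student' is the VP node built by VP → VP PP.

VP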